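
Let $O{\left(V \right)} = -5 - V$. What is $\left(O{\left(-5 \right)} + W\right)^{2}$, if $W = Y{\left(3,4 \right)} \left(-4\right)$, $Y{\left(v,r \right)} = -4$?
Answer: $256$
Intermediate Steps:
$W = 16$ ($W = \left(-4\right) \left(-4\right) = 16$)
$\left(O{\left(-5 \right)} + W\right)^{2} = \left(\left(-5 - -5\right) + 16\right)^{2} = \left(\left(-5 + 5\right) + 16\right)^{2} = \left(0 + 16\right)^{2} = 16^{2} = 256$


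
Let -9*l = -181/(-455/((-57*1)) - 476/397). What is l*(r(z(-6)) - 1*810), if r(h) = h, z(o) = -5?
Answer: -1112705645/460509 ≈ -2416.3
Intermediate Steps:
l = 1365283/460509 (l = -(-181)/(9*(-455/((-57*1)) - 476/397)) = -(-181)/(9*(-455/(-57) - 476*1/397)) = -(-181)/(9*(-455*(-1/57) - 476/397)) = -(-181)/(9*(455/57 - 476/397)) = -(-181)/(9*153503/22629) = -(-181)*22629/(9*153503) = -⅑*(-4095849/153503) = 1365283/460509 ≈ 2.9647)
l*(r(z(-6)) - 1*810) = 1365283*(-5 - 1*810)/460509 = 1365283*(-5 - 810)/460509 = (1365283/460509)*(-815) = -1112705645/460509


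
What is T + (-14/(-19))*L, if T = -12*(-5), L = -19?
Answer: 46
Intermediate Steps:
T = 60
T + (-14/(-19))*L = 60 - 14/(-19)*(-19) = 60 - 14*(-1/19)*(-19) = 60 + (14/19)*(-19) = 60 - 14 = 46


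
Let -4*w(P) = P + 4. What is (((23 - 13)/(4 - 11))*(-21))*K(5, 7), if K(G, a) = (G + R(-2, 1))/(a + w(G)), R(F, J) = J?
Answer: 720/19 ≈ 37.895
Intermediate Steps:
w(P) = -1 - P/4 (w(P) = -(P + 4)/4 = -(4 + P)/4 = -1 - P/4)
K(G, a) = (1 + G)/(-1 + a - G/4) (K(G, a) = (G + 1)/(a + (-1 - G/4)) = (1 + G)/(-1 + a - G/4))
(((23 - 13)/(4 - 11))*(-21))*K(5, 7) = (((23 - 13)/(4 - 11))*(-21))*(4*(1 + 5)/(-4 - 1*5 + 4*7)) = ((10/(-7))*(-21))*(4*6/(-4 - 5 + 28)) = ((10*(-⅐))*(-21))*(4*6/19) = (-10/7*(-21))*(4*(1/19)*6) = 30*(24/19) = 720/19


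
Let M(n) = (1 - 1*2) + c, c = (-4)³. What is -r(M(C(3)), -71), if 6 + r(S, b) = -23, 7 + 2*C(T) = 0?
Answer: 29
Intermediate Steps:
c = -64
C(T) = -7/2 (C(T) = -7/2 + (½)*0 = -7/2 + 0 = -7/2)
M(n) = -65 (M(n) = (1 - 1*2) - 64 = (1 - 2) - 64 = -1 - 64 = -65)
r(S, b) = -29 (r(S, b) = -6 - 23 = -29)
-r(M(C(3)), -71) = -1*(-29) = 29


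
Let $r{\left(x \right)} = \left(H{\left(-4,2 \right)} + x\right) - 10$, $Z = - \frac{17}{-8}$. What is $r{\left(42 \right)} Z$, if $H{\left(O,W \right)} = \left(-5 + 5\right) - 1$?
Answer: $\frac{527}{8} \approx 65.875$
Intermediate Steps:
$H{\left(O,W \right)} = -1$ ($H{\left(O,W \right)} = 0 - 1 = -1$)
$Z = \frac{17}{8}$ ($Z = \left(-17\right) \left(- \frac{1}{8}\right) = \frac{17}{8} \approx 2.125$)
$r{\left(x \right)} = -11 + x$ ($r{\left(x \right)} = \left(-1 + x\right) - 10 = -11 + x$)
$r{\left(42 \right)} Z = \left(-11 + 42\right) \frac{17}{8} = 31 \cdot \frac{17}{8} = \frac{527}{8}$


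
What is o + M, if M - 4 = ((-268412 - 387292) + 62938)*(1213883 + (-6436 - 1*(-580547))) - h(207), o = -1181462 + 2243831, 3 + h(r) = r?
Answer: -1059860989235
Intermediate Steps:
h(r) = -3 + r
o = 1062369
M = -1059862051604 (M = 4 + (((-268412 - 387292) + 62938)*(1213883 + (-6436 - 1*(-580547))) - (-3 + 207)) = 4 + ((-655704 + 62938)*(1213883 + (-6436 + 580547)) - 1*204) = 4 + (-592766*(1213883 + 574111) - 204) = 4 + (-592766*1787994 - 204) = 4 + (-1059862051404 - 204) = 4 - 1059862051608 = -1059862051604)
o + M = 1062369 - 1059862051604 = -1059860989235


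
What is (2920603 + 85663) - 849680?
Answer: 2156586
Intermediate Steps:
(2920603 + 85663) - 849680 = 3006266 - 849680 = 2156586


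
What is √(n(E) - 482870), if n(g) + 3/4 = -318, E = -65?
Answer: I*√1932755/2 ≈ 695.12*I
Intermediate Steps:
n(g) = -1275/4 (n(g) = -¾ - 318 = -1275/4)
√(n(E) - 482870) = √(-1275/4 - 482870) = √(-1932755/4) = I*√1932755/2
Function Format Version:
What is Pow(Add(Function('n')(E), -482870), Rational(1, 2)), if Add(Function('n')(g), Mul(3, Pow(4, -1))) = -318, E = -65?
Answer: Mul(Rational(1, 2), I, Pow(1932755, Rational(1, 2))) ≈ Mul(695.12, I)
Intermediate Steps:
Function('n')(g) = Rational(-1275, 4) (Function('n')(g) = Add(Rational(-3, 4), -318) = Rational(-1275, 4))
Pow(Add(Function('n')(E), -482870), Rational(1, 2)) = Pow(Add(Rational(-1275, 4), -482870), Rational(1, 2)) = Pow(Rational(-1932755, 4), Rational(1, 2)) = Mul(Rational(1, 2), I, Pow(1932755, Rational(1, 2)))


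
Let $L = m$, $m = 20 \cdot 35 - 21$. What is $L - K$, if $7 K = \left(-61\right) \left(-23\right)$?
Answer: $\frac{3350}{7} \approx 478.57$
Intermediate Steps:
$K = \frac{1403}{7}$ ($K = \frac{\left(-61\right) \left(-23\right)}{7} = \frac{1}{7} \cdot 1403 = \frac{1403}{7} \approx 200.43$)
$m = 679$ ($m = 700 - 21 = 679$)
$L = 679$
$L - K = 679 - \frac{1403}{7} = \frac{3350}{7}$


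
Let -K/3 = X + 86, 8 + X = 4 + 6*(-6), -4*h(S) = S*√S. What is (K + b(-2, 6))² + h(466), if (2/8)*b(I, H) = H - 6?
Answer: 19044 - 233*√466/2 ≈ 16529.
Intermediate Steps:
b(I, H) = -24 + 4*H (b(I, H) = 4*(H - 6) = 4*(-6 + H) = -24 + 4*H)
h(S) = -S^(3/2)/4 (h(S) = -S*√S/4 = -S^(3/2)/4)
X = -40 (X = -8 + (4 + 6*(-6)) = -8 + (4 - 36) = -8 - 32 = -40)
K = -138 (K = -3*(-40 + 86) = -3*46 = -138)
(K + b(-2, 6))² + h(466) = (-138 + (-24 + 4*6))² - 233*√466/2 = (-138 + (-24 + 24))² - 233*√466/2 = (-138 + 0)² - 233*√466/2 = (-138)² - 233*√466/2 = 19044 - 233*√466/2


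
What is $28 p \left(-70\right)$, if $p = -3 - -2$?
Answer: $1960$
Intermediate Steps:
$p = -1$ ($p = -3 + 2 = -1$)
$28 p \left(-70\right) = 28 \left(\left(-1\right) \left(-70\right)\right) = 28 \cdot 70 = 1960$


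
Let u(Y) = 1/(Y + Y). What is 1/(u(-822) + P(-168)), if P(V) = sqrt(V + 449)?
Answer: 1644/759468815 + 2702736*sqrt(281)/759468815 ≈ 0.059657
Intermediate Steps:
u(Y) = 1/(2*Y)
P(V) = sqrt(449 + V)
1/(u(-822) + P(-168)) = 1/((1/2)/(-822) + sqrt(449 - 168)) = 1/((1/2)*(-1/822) + sqrt(281)) = 1/(-1/1644 + sqrt(281))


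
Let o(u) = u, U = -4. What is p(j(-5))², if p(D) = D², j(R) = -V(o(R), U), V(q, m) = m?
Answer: 256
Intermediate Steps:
j(R) = 4 (j(R) = -1*(-4) = 4)
p(j(-5))² = (4²)² = 16² = 256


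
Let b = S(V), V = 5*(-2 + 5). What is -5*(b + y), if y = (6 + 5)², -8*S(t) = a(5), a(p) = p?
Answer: -4815/8 ≈ -601.88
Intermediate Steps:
V = 15 (V = 5*3 = 15)
S(t) = -5/8 (S(t) = -⅛*5 = -5/8)
b = -5/8 ≈ -0.62500
y = 121 (y = 11² = 121)
-5*(b + y) = -5*(-5/8 + 121) = -5*963/8 = -4815/8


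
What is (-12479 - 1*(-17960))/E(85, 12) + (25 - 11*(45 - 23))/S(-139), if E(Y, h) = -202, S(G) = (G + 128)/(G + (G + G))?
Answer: -18339069/2222 ≈ -8253.4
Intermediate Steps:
S(G) = (128 + G)/(3*G) (S(G) = (128 + G)/(G + 2*G) = (128 + G)/((3*G)) = (128 + G)*(1/(3*G)) = (128 + G)/(3*G))
(-12479 - 1*(-17960))/E(85, 12) + (25 - 11*(45 - 23))/S(-139) = (-12479 - 1*(-17960))/(-202) + (25 - 11*(45 - 23))/(((1/3)*(128 - 139)/(-139))) = (-12479 + 17960)*(-1/202) + (25 - 11*22)/(((1/3)*(-1/139)*(-11))) = 5481*(-1/202) + (25 - 242)/(11/417) = -5481/202 - 217*417/11 = -5481/202 - 90489/11 = -18339069/2222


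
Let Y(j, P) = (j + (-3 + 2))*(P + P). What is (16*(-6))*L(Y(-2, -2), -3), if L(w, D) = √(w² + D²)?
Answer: -288*√17 ≈ -1187.5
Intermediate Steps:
Y(j, P) = 2*P*(-1 + j) (Y(j, P) = (j - 1)*(2*P) = (-1 + j)*(2*P) = 2*P*(-1 + j))
L(w, D) = √(D² + w²)
(16*(-6))*L(Y(-2, -2), -3) = (16*(-6))*√((-3)² + (2*(-2)*(-1 - 2))²) = -96*√(9 + (2*(-2)*(-3))²) = -96*√(9 + 12²) = -96*√(9 + 144) = -288*√17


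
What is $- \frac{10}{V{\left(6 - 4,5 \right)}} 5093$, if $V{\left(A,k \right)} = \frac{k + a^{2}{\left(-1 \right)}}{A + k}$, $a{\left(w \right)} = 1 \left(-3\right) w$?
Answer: $-25465$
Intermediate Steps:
$a{\left(w \right)} = - 3 w$
$V{\left(A,k \right)} = \frac{9 + k}{A + k}$ ($V{\left(A,k \right)} = \frac{k + \left(\left(-3\right) \left(-1\right)\right)^{2}}{A + k} = \frac{k + 3^{2}}{A + k} = \frac{k + 9}{A + k} = \frac{9 + k}{A + k}$)
$- \frac{10}{V{\left(6 - 4,5 \right)}} 5093 = - \frac{10}{\frac{1}{\left(6 - 4\right) + 5} \left(9 + 5\right)} 5093 = - \frac{10}{\frac{1}{\left(6 - 4\right) + 5} \cdot 14} \cdot 5093 = - \frac{10}{\frac{1}{2 + 5} \cdot 14} \cdot 5093 = - \frac{10}{\frac{1}{7} \cdot 14} \cdot 5093 = - \frac{10}{2} \cdot 5093 = \left(-10\right) \frac{1}{2} \cdot 5093 = \left(-5\right) 5093 = -25465$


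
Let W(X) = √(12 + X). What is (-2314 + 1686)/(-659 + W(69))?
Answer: 314/325 ≈ 0.96615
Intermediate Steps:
(-2314 + 1686)/(-659 + W(69)) = (-2314 + 1686)/(-659 + √(12 + 69)) = -628/(-659 + √81) = -628/(-659 + 9) = -628/(-650) = -628*(-1/650) = 314/325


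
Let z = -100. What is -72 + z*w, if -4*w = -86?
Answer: -2222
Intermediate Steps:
w = 43/2 (w = -1/4*(-86) = 43/2 ≈ 21.500)
-72 + z*w = -72 - 100*43/2 = -72 - 2150 = -2222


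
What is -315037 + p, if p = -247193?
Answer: -562230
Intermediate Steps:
-315037 + p = -315037 - 247193 = -562230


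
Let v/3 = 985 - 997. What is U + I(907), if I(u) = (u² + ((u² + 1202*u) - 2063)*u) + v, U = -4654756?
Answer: 1729263457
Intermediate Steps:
v = -36 (v = 3*(985 - 997) = 3*(-12) = -36)
I(u) = -36 + u² + u*(-2063 + u² + 1202*u) (I(u) = (u² + ((u² + 1202*u) - 2063)*u) - 36 = (u² + (-2063 + u² + 1202*u)*u) - 36 = (u² + u*(-2063 + u² + 1202*u)) - 36 = -36 + u² + u*(-2063 + u² + 1202*u))
U + I(907) = -4654756 + (-36 + 907³ - 2063*907 + 1203*907²) = -4654756 + (-36 + 746142643 - 1871141 + 1203*822649) = -4654756 + (-36 + 746142643 - 1871141 + 989646747) = -4654756 + 1733918213 = 1729263457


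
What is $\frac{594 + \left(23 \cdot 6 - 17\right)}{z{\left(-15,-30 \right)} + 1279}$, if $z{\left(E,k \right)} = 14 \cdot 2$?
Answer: $\frac{715}{1307} \approx 0.54705$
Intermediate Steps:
$z{\left(E,k \right)} = 28$
$\frac{594 + \left(23 \cdot 6 - 17\right)}{z{\left(-15,-30 \right)} + 1279} = \frac{594 + \left(23 \cdot 6 - 17\right)}{28 + 1279} = \frac{594 + \left(138 - 17\right)}{1307} = \left(594 + 121\right) \frac{1}{1307} = 715 \cdot \frac{1}{1307} = \frac{715}{1307}$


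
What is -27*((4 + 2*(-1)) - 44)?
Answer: 1134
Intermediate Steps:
-27*((4 + 2*(-1)) - 44) = -27*((4 - 2) - 44) = -27*(2 - 44) = -27*(-42) = 1134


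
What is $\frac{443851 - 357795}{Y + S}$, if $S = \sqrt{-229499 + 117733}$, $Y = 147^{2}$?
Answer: $\frac{1859584104}{467060647} - \frac{86056 i \sqrt{111766}}{467060647} \approx 3.9815 - 0.061597 i$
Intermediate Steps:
$Y = 21609$
$S = i \sqrt{111766}$ ($S = \sqrt{-111766} = i \sqrt{111766} \approx 334.31 i$)
$\frac{443851 - 357795}{Y + S} = \frac{443851 - 357795}{21609 + i \sqrt{111766}} = \frac{86056}{21609 + i \sqrt{111766}}$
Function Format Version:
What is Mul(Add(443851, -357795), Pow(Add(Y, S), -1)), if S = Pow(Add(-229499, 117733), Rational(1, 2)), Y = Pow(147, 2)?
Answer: Add(Rational(1859584104, 467060647), Mul(Rational(-86056, 467060647), I, Pow(111766, Rational(1, 2)))) ≈ Add(3.9815, Mul(-0.061597, I))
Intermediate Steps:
Y = 21609
S = Mul(I, Pow(111766, Rational(1, 2))) (S = Pow(-111766, Rational(1, 2)) = Mul(I, Pow(111766, Rational(1, 2))) ≈ Mul(334.31, I))
Mul(Add(443851, -357795), Pow(Add(Y, S), -1)) = Mul(Add(443851, -357795), Pow(Add(21609, Mul(I, Pow(111766, Rational(1, 2)))), -1)) = Mul(86056, Pow(Add(21609, Mul(I, Pow(111766, Rational(1, 2)))), -1))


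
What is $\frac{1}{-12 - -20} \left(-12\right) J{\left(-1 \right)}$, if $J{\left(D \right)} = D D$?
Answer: $- \frac{3}{2} \approx -1.5$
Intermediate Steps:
$J{\left(D \right)} = D^{2}$
$\frac{1}{-12 - -20} \left(-12\right) J{\left(-1 \right)} = \frac{1}{-12 - -20} \left(-12\right) \left(-1\right)^{2} = \frac{1}{-12 + 20} \left(-12\right) 1 = \frac{1}{8} \left(-12\right) 1 = \left(- \frac{3}{2}\right) 1 = - \frac{3}{2}$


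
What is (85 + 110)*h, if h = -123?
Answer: -23985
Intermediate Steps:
(85 + 110)*h = (85 + 110)*(-123) = 195*(-123) = -23985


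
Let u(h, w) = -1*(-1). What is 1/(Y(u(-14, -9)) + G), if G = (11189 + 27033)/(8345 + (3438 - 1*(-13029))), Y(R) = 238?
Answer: 12406/2971739 ≈ 0.0041747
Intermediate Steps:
u(h, w) = 1
G = 19111/12406 (G = 38222/(8345 + (3438 + 13029)) = 38222/(8345 + 16467) = 38222/24812 = 38222*(1/24812) = 19111/12406 ≈ 1.5405)
1/(Y(u(-14, -9)) + G) = 1/(238 + 19111/12406) = 1/(2971739/12406) = 12406/2971739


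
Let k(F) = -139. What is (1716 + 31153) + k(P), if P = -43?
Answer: 32730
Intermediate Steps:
(1716 + 31153) + k(P) = (1716 + 31153) - 139 = 32869 - 139 = 32730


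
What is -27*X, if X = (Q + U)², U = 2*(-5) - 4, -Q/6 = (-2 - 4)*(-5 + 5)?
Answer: -5292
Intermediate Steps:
Q = 0 (Q = -6*(-2 - 4)*(-5 + 5) = -(-36)*0 = -6*0 = 0)
U = -14 (U = -10 - 4 = -14)
X = 196 (X = (0 - 14)² = (-14)² = 196)
-27*X = -27*196 = -5292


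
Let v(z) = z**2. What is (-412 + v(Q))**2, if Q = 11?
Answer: 84681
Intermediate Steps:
(-412 + v(Q))**2 = (-412 + 11**2)**2 = (-412 + 121)**2 = (-291)**2 = 84681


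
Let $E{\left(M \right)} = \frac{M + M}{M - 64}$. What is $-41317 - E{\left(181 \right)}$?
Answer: $- \frac{4834451}{117} \approx -41320.0$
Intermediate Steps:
$E{\left(M \right)} = \frac{2 M}{-64 + M}$
$-41317 - E{\left(181 \right)} = -41317 - 2 \cdot 181 \frac{1}{-64 + 181} = -41317 - 2 \cdot 181 \cdot \frac{1}{117} = -41317 - \frac{362}{117} = - \frac{4834451}{117}$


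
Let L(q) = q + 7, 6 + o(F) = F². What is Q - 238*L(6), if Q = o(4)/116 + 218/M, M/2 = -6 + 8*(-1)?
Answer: -629645/203 ≈ -3101.7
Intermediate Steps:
o(F) = -6 + F²
L(q) = 7 + q
M = -28 (M = 2*(-6 + 8*(-1)) = 2*(-6 - 8) = 2*(-14) = -28)
Q = -1563/203 (Q = (-6 + 4²)/116 + 218/(-28) = (-6 + 16)*(1/116) + 218*(-1/28) = 10*(1/116) - 109/14 = 5/58 - 109/14 = -1563/203 ≈ -7.6995)
Q - 238*L(6) = -1563/203 - 238*(7 + 6) = -1563/203 - 238*13 = -1563/203 - 3094 = -629645/203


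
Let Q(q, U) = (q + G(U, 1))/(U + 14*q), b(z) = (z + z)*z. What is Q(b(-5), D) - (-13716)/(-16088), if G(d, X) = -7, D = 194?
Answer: -723145/898917 ≈ -0.80446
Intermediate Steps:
b(z) = 2*z² (b(z) = (2*z)*z = 2*z²)
Q(q, U) = (-7 + q)/(U + 14*q) (Q(q, U) = (q - 7)/(U + 14*q) = (-7 + q)/(U + 14*q))
Q(b(-5), D) - (-13716)/(-16088) = (-7 + 2*(-5)²)/(194 + 14*(2*(-5)²)) - (-13716)/(-16088) = (-7 + 2*25)/(194 + 14*(2*25)) - (-13716)*(-1)/16088 = (-7 + 50)/(194 + 14*50) - 1*3429/4022 = 43/(194 + 700) - 3429/4022 = 43/894 - 3429/4022 = -723145/898917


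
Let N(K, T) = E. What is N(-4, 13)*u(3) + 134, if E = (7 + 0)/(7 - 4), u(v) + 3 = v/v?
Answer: 388/3 ≈ 129.33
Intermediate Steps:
u(v) = -2 (u(v) = -3 + v/v = -3 + 1 = -2)
E = 7/3 ≈ 2.3333
N(K, T) = 7/3
N(-4, 13)*u(3) + 134 = (7/3)*(-2) + 134 = -14/3 + 134 = 388/3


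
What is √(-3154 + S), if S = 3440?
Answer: √286 ≈ 16.912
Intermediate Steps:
√(-3154 + S) = √(-3154 + 3440) = √286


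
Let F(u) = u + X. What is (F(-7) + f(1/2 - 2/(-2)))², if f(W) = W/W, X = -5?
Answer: 121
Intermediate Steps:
F(u) = -5 + u (F(u) = u - 5 = -5 + u)
f(W) = 1
(F(-7) + f(1/2 - 2/(-2)))² = ((-5 - 7) + 1)² = (-12 + 1)² = (-11)² = 121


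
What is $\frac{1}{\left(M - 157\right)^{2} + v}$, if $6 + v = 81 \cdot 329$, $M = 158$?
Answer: $\frac{1}{26644} \approx 3.7532 \cdot 10^{-5}$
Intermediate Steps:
$v = 26643$ ($v = -6 + 81 \cdot 329 = -6 + 26649 = 26643$)
$\frac{1}{\left(M - 157\right)^{2} + v} = \frac{1}{\left(158 - 157\right)^{2} + 26643} = \frac{1}{1^{2} + 26643} = \frac{1}{1 + 26643} = \frac{1}{26644}$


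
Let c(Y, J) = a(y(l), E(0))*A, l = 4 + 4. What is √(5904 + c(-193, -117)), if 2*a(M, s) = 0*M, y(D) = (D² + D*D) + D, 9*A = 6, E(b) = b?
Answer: 12*√41 ≈ 76.838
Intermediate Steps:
A = ⅔ (A = (⅑)*6 = ⅔ ≈ 0.66667)
l = 8
y(D) = D + 2*D² (y(D) = (D² + D²) + D = 2*D² + D = D + 2*D²)
a(M, s) = 0 (a(M, s) = (0*M)/2 = (½)*0 = 0)
c(Y, J) = 0 (c(Y, J) = 0*(⅔) = 0)
√(5904 + c(-193, -117)) = √(5904 + 0) = √5904 = 12*√41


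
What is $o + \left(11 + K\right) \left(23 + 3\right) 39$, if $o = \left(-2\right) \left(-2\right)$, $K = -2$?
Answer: $9130$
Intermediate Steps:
$o = 4$
$o + \left(11 + K\right) \left(23 + 3\right) 39 = 4 + \left(11 - 2\right) \left(23 + 3\right) 39 = 4 + 9 \cdot 26 \cdot 39 = 4 + 234 \cdot 39 = 4 + 9126 = 9130$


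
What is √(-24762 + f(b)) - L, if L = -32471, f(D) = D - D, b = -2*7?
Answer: 32471 + I*√24762 ≈ 32471.0 + 157.36*I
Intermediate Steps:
b = -14
f(D) = 0
√(-24762 + f(b)) - L = √(-24762 + 0) - 1*(-32471) = √(-24762) + 32471 = I*√24762 + 32471 = 32471 + I*√24762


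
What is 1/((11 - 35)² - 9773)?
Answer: -1/9197 ≈ -0.00010873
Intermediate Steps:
1/((11 - 35)² - 9773) = 1/((-24)² - 9773) = 1/(576 - 9773) = 1/(-9197) = -1/9197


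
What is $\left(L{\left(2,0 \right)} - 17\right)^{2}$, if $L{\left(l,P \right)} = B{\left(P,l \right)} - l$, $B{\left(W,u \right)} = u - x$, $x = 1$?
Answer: $324$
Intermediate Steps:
$B{\left(W,u \right)} = -1 + u$ ($B{\left(W,u \right)} = u - 1 = -1 + u$)
$L{\left(l,P \right)} = -1$ ($L{\left(l,P \right)} = \left(-1 + l\right) - l = -1$)
$\left(L{\left(2,0 \right)} - 17\right)^{2} = \left(-1 - 17\right)^{2} = \left(-18\right)^{2} = 324$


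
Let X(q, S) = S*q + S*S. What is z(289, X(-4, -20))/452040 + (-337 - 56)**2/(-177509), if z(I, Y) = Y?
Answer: -581099347/668676403 ≈ -0.86903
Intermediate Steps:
X(q, S) = S**2 + S*q (X(q, S) = S*q + S**2 = S**2 + S*q)
z(289, X(-4, -20))/452040 + (-337 - 56)**2/(-177509) = -20*(-20 - 4)/452040 + (-337 - 56)**2/(-177509) = -20*(-24)*(1/452040) + (-393)**2*(-1/177509) = 480*(1/452040) + 154449*(-1/177509) = 4/3767 - 154449/177509 = -581099347/668676403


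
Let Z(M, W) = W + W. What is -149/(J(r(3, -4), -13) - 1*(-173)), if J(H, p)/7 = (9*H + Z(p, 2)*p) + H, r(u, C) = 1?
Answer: 149/121 ≈ 1.2314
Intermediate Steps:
Z(M, W) = 2*W
J(H, p) = 28*p + 70*H (J(H, p) = 7*((9*H + (2*2)*p) + H) = 7*((9*H + 4*p) + H) = 7*((4*p + 9*H) + H) = 7*(4*p + 10*H) = 28*p + 70*H)
-149/(J(r(3, -4), -13) - 1*(-173)) = -149/((28*(-13) + 70*1) - 1*(-173)) = -149/((-364 + 70) + 173) = -149/(-294 + 173) = -149/(-121) = -149*(-1/121) = 149/121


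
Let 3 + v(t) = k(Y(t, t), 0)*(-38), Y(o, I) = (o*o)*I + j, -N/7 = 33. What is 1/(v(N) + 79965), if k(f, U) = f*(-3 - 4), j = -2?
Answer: -1/3278740576 ≈ -3.0500e-10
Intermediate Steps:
N = -231 (N = -7*33 = -231)
Y(o, I) = -2 + I*o² (Y(o, I) = (o*o)*I - 2 = o²*I - 2 = I*o² - 2 = -2 + I*o²)
k(f, U) = -7*f (k(f, U) = f*(-7) = -7*f)
v(t) = -535 + 266*t³ (v(t) = -3 - 7*(-2 + t*t²)*(-38) = -3 - 7*(-2 + t³)*(-38) = -3 + (14 - 7*t³)*(-38) = -3 + (-532 + 266*t³) = -535 + 266*t³)
1/(v(N) + 79965) = 1/((-535 + 266*(-231)³) + 79965) = 1/((-535 + 266*(-12326391)) + 79965) = 1/((-535 - 3278820006) + 79965) = 1/(-3278820541 + 79965) = 1/(-3278740576) = -1/3278740576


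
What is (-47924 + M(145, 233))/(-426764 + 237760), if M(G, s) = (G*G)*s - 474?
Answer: -4850427/189004 ≈ -25.663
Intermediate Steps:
M(G, s) = -474 + s*G**2 (M(G, s) = G**2*s - 474 = s*G**2 - 474 = -474 + s*G**2)
(-47924 + M(145, 233))/(-426764 + 237760) = (-47924 + (-474 + 233*145**2))/(-426764 + 237760) = (-47924 + (-474 + 233*21025))/(-189004) = (-47924 + (-474 + 4898825))*(-1/189004) = (-47924 + 4898351)*(-1/189004) = 4850427*(-1/189004) = -4850427/189004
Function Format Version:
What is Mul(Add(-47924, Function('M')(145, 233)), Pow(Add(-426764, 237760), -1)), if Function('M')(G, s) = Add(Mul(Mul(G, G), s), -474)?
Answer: Rational(-4850427, 189004) ≈ -25.663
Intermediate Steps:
Function('M')(G, s) = Add(-474, Mul(s, Pow(G, 2))) (Function('M')(G, s) = Add(Mul(Pow(G, 2), s), -474) = Add(Mul(s, Pow(G, 2)), -474) = Add(-474, Mul(s, Pow(G, 2))))
Mul(Add(-47924, Function('M')(145, 233)), Pow(Add(-426764, 237760), -1)) = Mul(Add(-47924, Add(-474, Mul(233, Pow(145, 2)))), Pow(Add(-426764, 237760), -1)) = Mul(Add(-47924, Add(-474, Mul(233, 21025))), Pow(-189004, -1)) = Mul(Add(-47924, Add(-474, 4898825)), Rational(-1, 189004)) = Mul(Add(-47924, 4898351), Rational(-1, 189004)) = Mul(4850427, Rational(-1, 189004)) = Rational(-4850427, 189004)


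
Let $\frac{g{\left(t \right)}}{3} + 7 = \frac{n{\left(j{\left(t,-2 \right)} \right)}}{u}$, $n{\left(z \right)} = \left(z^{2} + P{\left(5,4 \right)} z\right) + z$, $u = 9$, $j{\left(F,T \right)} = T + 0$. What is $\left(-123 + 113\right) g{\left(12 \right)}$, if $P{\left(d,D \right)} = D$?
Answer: $230$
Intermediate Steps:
$j{\left(F,T \right)} = T$
$n{\left(z \right)} = z^{2} + 5 z$ ($n{\left(z \right)} = \left(z^{2} + 4 z\right) + z = z^{2} + 5 z$)
$g{\left(t \right)} = -23$ ($g{\left(t \right)} = -21 + 3 \frac{\left(-2\right) \left(5 - 2\right)}{9} = -21 + 3 \left(-2\right) 3 \cdot \frac{1}{9} = -21 + 3 \left(\left(-6\right) \frac{1}{9}\right) = -21 + 3 \left(- \frac{2}{3}\right) = -21 - 2 = -23$)
$\left(-123 + 113\right) g{\left(12 \right)} = \left(-123 + 113\right) \left(-23\right) = \left(-10\right) \left(-23\right) = 230$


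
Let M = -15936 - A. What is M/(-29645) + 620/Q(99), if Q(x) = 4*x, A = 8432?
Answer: 637037/266805 ≈ 2.3876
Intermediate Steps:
M = -24368 (M = -15936 - 1*8432 = -15936 - 8432 = -24368)
M/(-29645) + 620/Q(99) = -24368/(-29645) + 620/((4*99)) = -24368*(-1/29645) + 620/396 = 24368/29645 + 620*(1/396) = 24368/29645 + 155/99 = 637037/266805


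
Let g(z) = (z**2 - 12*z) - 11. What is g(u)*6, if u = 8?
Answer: -258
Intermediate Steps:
g(z) = -11 + z**2 - 12*z
g(u)*6 = (-11 + 8**2 - 12*8)*6 = (-11 + 64 - 96)*6 = -43*6 = -258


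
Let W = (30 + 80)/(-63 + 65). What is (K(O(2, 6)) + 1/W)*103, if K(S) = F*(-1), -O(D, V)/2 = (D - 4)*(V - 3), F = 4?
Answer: -22557/55 ≈ -410.13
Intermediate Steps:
W = 55 (W = 110/2 = 110*(½) = 55)
O(D, V) = -2*(-4 + D)*(-3 + V) (O(D, V) = -2*(D - 4)*(V - 3) = -2*(-4 + D)*(-3 + V))
K(S) = -4 (K(S) = 4*(-1) = -4)
(K(O(2, 6)) + 1/W)*103 = (-4 + 1/55)*103 = -219/55*103 = -22557/55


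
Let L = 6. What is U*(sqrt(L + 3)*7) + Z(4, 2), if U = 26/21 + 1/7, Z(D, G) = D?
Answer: 33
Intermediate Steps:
U = 29/21 (U = 26*(1/21) + 1*(1/7) = 26/21 + 1/7 = 29/21 ≈ 1.3810)
U*(sqrt(L + 3)*7) + Z(4, 2) = 29*(sqrt(6 + 3)*7)/21 + 4 = 29*(sqrt(9)*7)/21 + 4 = 29*(3*7)/21 + 4 = (29/21)*21 + 4 = 29 + 4 = 33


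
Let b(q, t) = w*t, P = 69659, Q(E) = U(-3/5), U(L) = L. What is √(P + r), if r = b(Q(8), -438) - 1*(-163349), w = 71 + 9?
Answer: 4*√12373 ≈ 444.94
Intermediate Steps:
Q(E) = -⅗ (Q(E) = -3/5 = -3*⅕ = -⅗)
w = 80
b(q, t) = 80*t
r = 128309 (r = 80*(-438) - 1*(-163349) = -35040 + 163349 = 128309)
√(P + r) = √(69659 + 128309) = √197968 = 4*√12373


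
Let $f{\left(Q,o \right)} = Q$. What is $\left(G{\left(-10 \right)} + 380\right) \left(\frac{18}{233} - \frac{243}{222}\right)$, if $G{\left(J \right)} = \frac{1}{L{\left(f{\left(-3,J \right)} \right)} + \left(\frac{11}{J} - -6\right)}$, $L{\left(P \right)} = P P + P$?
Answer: $- \frac{363361815}{939689} \approx -386.68$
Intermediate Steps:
$L{\left(P \right)} = P + P^{2}$ ($L{\left(P \right)} = P^{2} + P = P + P^{2}$)
$G{\left(J \right)} = \frac{1}{12 + \frac{11}{J}}$ ($G{\left(J \right)} = \frac{1}{- 3 \left(1 - 3\right) + \left(\frac{11}{J} - -6\right)} = \frac{1}{\left(-3\right) \left(-2\right) + \left(\frac{11}{J} + 6\right)} = \frac{1}{6 + \left(6 + \frac{11}{J}\right)} = \frac{1}{12 + \frac{11}{J}}$)
$\left(G{\left(-10 \right)} + 380\right) \left(\frac{18}{233} - \frac{243}{222}\right) = \left(- \frac{10}{11 + 12 \left(-10\right)} + 380\right) \left(\frac{18}{233} - \frac{243}{222}\right) = \left(- \frac{10}{11 - 120} + 380\right) \left(18 \cdot \frac{1}{233} - \frac{81}{74}\right) = \left(- \frac{10}{-109} + 380\right) \left(\frac{18}{233} - \frac{81}{74}\right) = \left(\left(-10\right) \left(- \frac{1}{109}\right) + 380\right) \left(- \frac{17541}{17242}\right) = \left(\frac{10}{109} + 380\right) \left(- \frac{17541}{17242}\right) = \frac{41430}{109} \left(- \frac{17541}{17242}\right) = - \frac{363361815}{939689}$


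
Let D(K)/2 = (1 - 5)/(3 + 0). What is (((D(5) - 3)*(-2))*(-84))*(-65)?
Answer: 61880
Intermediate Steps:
D(K) = -8/3 (D(K) = 2*((1 - 5)/(3 + 0)) = 2*(-4/3) = -8/3)
(((D(5) - 3)*(-2))*(-84))*(-65) = (((-8/3 - 3)*(-2))*(-84))*(-65) = (-17/3*(-2)*(-84))*(-65) = ((34/3)*(-84))*(-65) = -952*(-65) = 61880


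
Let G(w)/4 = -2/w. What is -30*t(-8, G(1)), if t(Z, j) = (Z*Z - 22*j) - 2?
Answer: -7140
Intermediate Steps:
G(w) = -8/w (G(w) = 4*(-2/w) = -8/w)
t(Z, j) = -2 + Z² - 22*j (t(Z, j) = (Z² - 22*j) - 2 = -2 + Z² - 22*j)
-30*t(-8, G(1)) = -30*(-2 + (-8)² - (-176)/1) = -30*(-2 + 64 - (-176)) = -30*(-2 + 64 - 22*(-8)) = -30*(-2 + 64 + 176) = -30*238 = -7140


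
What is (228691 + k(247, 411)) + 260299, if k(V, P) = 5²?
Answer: 489015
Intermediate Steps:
k(V, P) = 25
(228691 + k(247, 411)) + 260299 = (228691 + 25) + 260299 = 228716 + 260299 = 489015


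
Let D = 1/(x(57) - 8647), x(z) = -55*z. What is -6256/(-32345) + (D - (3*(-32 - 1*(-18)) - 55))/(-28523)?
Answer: 2065413180131/10869795557170 ≈ 0.19001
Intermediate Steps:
D = -1/11782 (D = 1/(-55*57 - 8647) = 1/(-3135 - 8647) = 1/(-11782) = -1/11782 ≈ -8.4875e-5)
-6256/(-32345) + (D - (3*(-32 - 1*(-18)) - 55))/(-28523) = -6256/(-32345) + (-1/11782 - (3*(-32 - 1*(-18)) - 55))/(-28523) = -6256*(-1/32345) + (-1/11782 - (3*(-32 + 18) - 55))*(-1/28523) = 6256/32345 + (-1/11782 - (3*(-14) - 55))*(-1/28523) = 6256/32345 + (-1/11782 - (-42 - 55))*(-1/28523) = 6256/32345 + (-1/11782 - 1*(-97))*(-1/28523) = 6256/32345 + (-1/11782 + 97)*(-1/28523) = 6256/32345 + (1142853/11782)*(-1/28523) = 6256/32345 - 1142853/336057986 = 2065413180131/10869795557170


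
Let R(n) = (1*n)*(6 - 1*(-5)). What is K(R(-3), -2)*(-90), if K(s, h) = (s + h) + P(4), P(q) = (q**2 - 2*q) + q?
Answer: 2070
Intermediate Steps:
P(q) = q**2 - q
R(n) = 11*n (R(n) = n*(6 + 5) = n*11 = 11*n)
K(s, h) = 12 + h + s (K(s, h) = (s + h) + 4*(-1 + 4) = (h + s) + 4*3 = (h + s) + 12 = 12 + h + s)
K(R(-3), -2)*(-90) = (12 - 2 + 11*(-3))*(-90) = (12 - 2 - 33)*(-90) = -23*(-90) = 2070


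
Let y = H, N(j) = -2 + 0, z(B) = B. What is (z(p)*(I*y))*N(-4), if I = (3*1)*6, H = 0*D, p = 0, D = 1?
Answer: 0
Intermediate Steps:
N(j) = -2
H = 0 (H = 0*1 = 0)
I = 18 (I = 3*6 = 18)
y = 0
(z(p)*(I*y))*N(-4) = (0*(18*0))*(-2) = (0*0)*(-2) = 0*(-2) = 0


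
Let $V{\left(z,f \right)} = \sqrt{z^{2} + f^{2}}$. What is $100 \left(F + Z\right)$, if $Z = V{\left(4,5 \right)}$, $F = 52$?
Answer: $5200 + 100 \sqrt{41} \approx 5840.3$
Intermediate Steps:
$V{\left(z,f \right)} = \sqrt{f^{2} + z^{2}}$
$Z = \sqrt{41}$ ($Z = \sqrt{5^{2} + 4^{2}} = \sqrt{25 + 16} = \sqrt{41} \approx 6.4031$)
$100 \left(F + Z\right) = 100 \left(52 + \sqrt{41}\right) = 5200 + 100 \sqrt{41}$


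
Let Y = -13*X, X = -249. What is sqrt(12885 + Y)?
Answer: sqrt(16122) ≈ 126.97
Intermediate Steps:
Y = 3237 (Y = -13*(-249) = 3237)
sqrt(12885 + Y) = sqrt(12885 + 3237) = sqrt(16122)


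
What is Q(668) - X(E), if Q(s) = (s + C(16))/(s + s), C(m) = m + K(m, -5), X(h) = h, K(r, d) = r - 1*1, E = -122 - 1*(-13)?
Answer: 146323/1336 ≈ 109.52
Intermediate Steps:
E = -109 (E = -122 + 13 = -109)
K(r, d) = -1 + r (K(r, d) = r - 1 = -1 + r)
C(m) = -1 + 2*m (C(m) = m + (-1 + m) = -1 + 2*m)
Q(s) = (31 + s)/(2*s) (Q(s) = (s + (-1 + 2*16))/(s + s) = (s + (-1 + 32))/((2*s)) = (s + 31)*(1/(2*s)) = (31 + s)*(1/(2*s)) = (31 + s)/(2*s))
Q(668) - X(E) = (½)*(31 + 668)/668 - 1*(-109) = (½)*(1/668)*699 + 109 = 699/1336 + 109 = 146323/1336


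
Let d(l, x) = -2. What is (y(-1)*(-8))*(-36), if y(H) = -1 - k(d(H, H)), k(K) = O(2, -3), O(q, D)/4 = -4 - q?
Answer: 6624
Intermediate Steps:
O(q, D) = -16 - 4*q (O(q, D) = 4*(-4 - q) = -16 - 4*q)
k(K) = -24 (k(K) = -16 - 4*2 = -16 - 8 = -24)
y(H) = 23 (y(H) = -1 - 1*(-24) = -1 + 24 = 23)
(y(-1)*(-8))*(-36) = (23*(-8))*(-36) = -184*(-36) = 6624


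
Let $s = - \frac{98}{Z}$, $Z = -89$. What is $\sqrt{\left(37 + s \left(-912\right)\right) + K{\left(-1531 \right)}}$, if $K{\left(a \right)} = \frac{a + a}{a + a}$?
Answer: $\frac{i \sqrt{7653466}}{89} \approx 31.084 i$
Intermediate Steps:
$s = \frac{98}{89}$ ($s = - \frac{98}{-89} = \left(-98\right) \left(- \frac{1}{89}\right) = \frac{98}{89} \approx 1.1011$)
$K{\left(a \right)} = 1$ ($K{\left(a \right)} = \frac{2 a}{2 a} = 2 a \frac{1}{2 a} = 1$)
$\sqrt{\left(37 + s \left(-912\right)\right) + K{\left(-1531 \right)}} = \sqrt{\left(37 + \frac{98}{89} \left(-912\right)\right) + 1} = \sqrt{\left(37 - \frac{89376}{89}\right) + 1} = \sqrt{- \frac{86083}{89} + 1} = \sqrt{- \frac{85994}{89}} = \frac{i \sqrt{7653466}}{89}$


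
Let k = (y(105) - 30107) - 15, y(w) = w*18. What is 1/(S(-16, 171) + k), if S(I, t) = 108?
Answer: -1/28124 ≈ -3.5557e-5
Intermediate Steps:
y(w) = 18*w
k = -28232 (k = (18*105 - 30107) - 15 = (1890 - 30107) - 15 = -28217 - 15 = -28232)
1/(S(-16, 171) + k) = 1/(108 - 28232) = 1/(-28124) = -1/28124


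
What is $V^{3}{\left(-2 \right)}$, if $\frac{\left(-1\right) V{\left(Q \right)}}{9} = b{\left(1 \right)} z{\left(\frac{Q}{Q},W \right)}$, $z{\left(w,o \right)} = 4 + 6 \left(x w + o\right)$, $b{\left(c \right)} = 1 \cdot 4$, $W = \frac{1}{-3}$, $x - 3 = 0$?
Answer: $-373248000$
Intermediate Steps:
$x = 3$ ($x = 3 + 0 = 3$)
$W = - \frac{1}{3} \approx -0.33333$
$b{\left(c \right)} = 4$
$z{\left(w,o \right)} = 4 + 6 o + 18 w$ ($z{\left(w,o \right)} = 4 + 6 \left(3 w + o\right) = 4 + 6 \left(o + 3 w\right) = 4 + \left(6 o + 18 w\right) = 4 + 6 o + 18 w$)
$V{\left(Q \right)} = -720$ ($V{\left(Q \right)} = - 9 \cdot 4 \left(4 + 6 \left(- \frac{1}{3}\right) + 18 \frac{Q}{Q}\right) = - 9 \cdot 4 \left(4 - 2 + 18 \cdot 1\right) = - 9 \cdot 4 \left(4 - 2 + 18\right) = - 9 \cdot 4 \cdot 20 = \left(-9\right) 80 = -720$)
$V^{3}{\left(-2 \right)} = \left(-720\right)^{3} = -373248000$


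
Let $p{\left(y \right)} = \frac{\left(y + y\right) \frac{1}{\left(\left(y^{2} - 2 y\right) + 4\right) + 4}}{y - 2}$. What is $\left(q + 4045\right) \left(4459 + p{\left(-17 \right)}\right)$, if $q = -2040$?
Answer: $\frac{56225583425}{6289} \approx 8.9403 \cdot 10^{6}$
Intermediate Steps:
$p{\left(y \right)} = \frac{2 y}{\left(-2 + y\right) \left(8 + y^{2} - 2 y\right)}$ ($p{\left(y \right)} = \frac{2 y \frac{1}{\left(4 + y^{2} - 2 y\right) + 4}}{-2 + y} = \frac{2 y \frac{1}{8 + y^{2} - 2 y}}{-2 + y} = \frac{2 y}{\left(-2 + y\right) \left(8 + y^{2} - 2 y\right)}$)
$\left(q + 4045\right) \left(4459 + p{\left(-17 \right)}\right) = \left(-2040 + 4045\right) \left(4459 + 2 \left(-17\right) \frac{1}{-16 + \left(-17\right)^{3} - 4 \left(-17\right)^{2} + 12 \left(-17\right)}\right) = 2005 \left(4459 + 2 \left(-17\right) \frac{1}{-16 - 4913 - 1156 - 204}\right) = 2005 \left(4459 + 2 \left(-17\right) \frac{1}{-6289}\right) = 2005 \left(4459 + 2 \left(-17\right) \left(- \frac{1}{6289}\right)\right) = 2005 \left(4459 + \frac{34}{6289}\right) = 2005 \cdot \frac{28042685}{6289} = \frac{56225583425}{6289}$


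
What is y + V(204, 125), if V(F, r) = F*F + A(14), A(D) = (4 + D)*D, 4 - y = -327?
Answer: 42199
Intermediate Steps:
y = 331 (y = 4 - 1*(-327) = 4 + 327 = 331)
A(D) = D*(4 + D)
V(F, r) = 252 + F² (V(F, r) = F*F + 14*(4 + 14) = F² + 14*18 = F² + 252 = 252 + F²)
y + V(204, 125) = 331 + (252 + 204²) = 331 + (252 + 41616) = 331 + 41868 = 42199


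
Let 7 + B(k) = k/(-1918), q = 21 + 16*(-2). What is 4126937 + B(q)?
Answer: 7915451751/1918 ≈ 4.1269e+6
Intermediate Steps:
q = -11 (q = 21 - 32 = -11)
B(k) = -7 - k/1918 (B(k) = -7 + k/(-1918) = -7 + k*(-1/1918) = -7 - k/1918)
4126937 + B(q) = 4126937 + (-7 - 1/1918*(-11)) = 4126937 + (-7 + 11/1918) = 4126937 - 13415/1918 = 7915451751/1918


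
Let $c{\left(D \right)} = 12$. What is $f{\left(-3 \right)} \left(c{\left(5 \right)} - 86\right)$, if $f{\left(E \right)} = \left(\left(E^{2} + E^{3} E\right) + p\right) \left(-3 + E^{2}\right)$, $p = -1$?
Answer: $-39516$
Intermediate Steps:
$f{\left(E \right)} = \left(-3 + E^{2}\right) \left(-1 + E^{2} + E^{4}\right)$ ($f{\left(E \right)} = \left(\left(E^{2} + E^{3} E\right) - 1\right) \left(-3 + E^{2}\right) = \left(\left(E^{2} + E^{4}\right) - 1\right) \left(-3 + E^{2}\right) = \left(-1 + E^{2} + E^{4}\right) \left(-3 + E^{2}\right) = \left(-3 + E^{2}\right) \left(-1 + E^{2} + E^{4}\right)$)
$f{\left(-3 \right)} \left(c{\left(5 \right)} - 86\right) = \left(3 + \left(-3\right)^{6} - 4 \left(-3\right)^{2} - 2 \left(-3\right)^{4}\right) \left(12 - 86\right) = \left(3 + 729 - 36 - 162\right) \left(-74\right) = 534 \left(-74\right) = -39516$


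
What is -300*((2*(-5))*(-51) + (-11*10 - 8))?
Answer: -117600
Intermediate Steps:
-300*((2*(-5))*(-51) + (-11*10 - 8)) = -300*(-10*(-51) + (-110 - 8)) = -300*(510 - 118) = -300*392 = -117600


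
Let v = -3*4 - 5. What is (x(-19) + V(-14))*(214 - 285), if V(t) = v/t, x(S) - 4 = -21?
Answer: 15691/14 ≈ 1120.8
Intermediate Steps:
x(S) = -17 (x(S) = 4 - 21 = -17)
v = -17 (v = -12 - 5 = -17)
V(t) = -17/t
(x(-19) + V(-14))*(214 - 285) = (-17 - 17/(-14))*(214 - 285) = (-17 - 17*(-1/14))*(-71) = (-17 + 17/14)*(-71) = -221/14*(-71) = 15691/14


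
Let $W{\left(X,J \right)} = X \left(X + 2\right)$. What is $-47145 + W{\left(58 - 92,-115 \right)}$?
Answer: $-46057$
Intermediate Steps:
$W{\left(X,J \right)} = X \left(2 + X\right)$
$-47145 + W{\left(58 - 92,-115 \right)} = -47145 + \left(58 - 92\right) \left(2 + \left(58 - 92\right)\right) = -47145 - 34 \left(2 - 34\right) = -47145 - -1088 = -47145 + 1088 = -46057$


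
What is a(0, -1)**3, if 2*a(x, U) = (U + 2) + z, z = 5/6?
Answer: 1331/1728 ≈ 0.77025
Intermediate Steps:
z = 5/6 (z = 5*(1/6) = 5/6 ≈ 0.83333)
a(x, U) = 17/12 + U/2 (a(x, U) = ((U + 2) + 5/6)/2 = ((2 + U) + 5/6)/2 = (17/6 + U)/2 = 17/12 + U/2)
a(0, -1)**3 = (17/12 + (1/2)*(-1))**3 = (17/12 - 1/2)**3 = (11/12)**3 = 1331/1728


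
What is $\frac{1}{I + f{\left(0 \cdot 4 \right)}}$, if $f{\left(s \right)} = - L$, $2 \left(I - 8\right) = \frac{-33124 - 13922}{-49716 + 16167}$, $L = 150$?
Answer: $- \frac{11183}{1580145} \approx -0.0070772$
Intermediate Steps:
$I = \frac{97305}{11183}$ ($I = 8 + \frac{\left(-33124 - 13922\right) \frac{1}{-49716 + 16167}}{2} = 8 + \frac{\left(-47046\right) \frac{1}{-33549}}{2} = 8 + \frac{\left(-47046\right) \left(- \frac{1}{33549}\right)}{2} = 8 + \frac{1}{2} \cdot \frac{15682}{11183} = 8 + \frac{7841}{11183} = \frac{97305}{11183} \approx 8.7012$)
$f{\left(s \right)} = -150$ ($f{\left(s \right)} = \left(-1\right) 150 = -150$)
$\frac{1}{I + f{\left(0 \cdot 4 \right)}} = \frac{1}{\frac{97305}{11183} - 150} = \frac{1}{- \frac{1580145}{11183}} = - \frac{11183}{1580145}$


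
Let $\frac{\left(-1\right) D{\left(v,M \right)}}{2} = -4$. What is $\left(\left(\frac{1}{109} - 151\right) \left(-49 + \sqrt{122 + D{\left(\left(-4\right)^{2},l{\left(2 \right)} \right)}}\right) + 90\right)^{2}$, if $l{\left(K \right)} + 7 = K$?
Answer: $\frac{701479876824}{11881} - \frac{26867750832 \sqrt{130}}{11881} \approx 3.3258 \cdot 10^{7}$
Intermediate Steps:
$l{\left(K \right)} = -7 + K$
$D{\left(v,M \right)} = 8$ ($D{\left(v,M \right)} = \left(-2\right) \left(-4\right) = 8$)
$\left(\left(\frac{1}{109} - 151\right) \left(-49 + \sqrt{122 + D{\left(\left(-4\right)^{2},l{\left(2 \right)} \right)}}\right) + 90\right)^{2} = \left(\left(\frac{1}{109} - 151\right) \left(-49 + \sqrt{122 + 8}\right) + 90\right)^{2} = \left(\left(\frac{1}{109} - 151\right) \left(-49 + \sqrt{130}\right) + 90\right)^{2} = \left(- \frac{16458 \left(-49 + \sqrt{130}\right)}{109} + 90\right)^{2} = \left(\left(\frac{806442}{109} - \frac{16458 \sqrt{130}}{109}\right) + 90\right)^{2} = \left(\frac{816252}{109} - \frac{16458 \sqrt{130}}{109}\right)^{2}$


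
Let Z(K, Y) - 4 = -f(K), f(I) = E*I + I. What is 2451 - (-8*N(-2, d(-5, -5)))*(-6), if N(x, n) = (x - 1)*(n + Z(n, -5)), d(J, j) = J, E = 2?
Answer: 4467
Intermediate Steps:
f(I) = 3*I (f(I) = 2*I + I = 3*I)
Z(K, Y) = 4 - 3*K
N(x, n) = (-1 + x)*(4 - 2*n) (N(x, n) = (x - 1)*(n + (4 - 3*n)) = (-1 + x)*(4 - 2*n))
2451 - (-8*N(-2, d(-5, -5)))*(-6) = 2451 - (-8*(-4 + 2*(-5) + 4*(-2) - 2*(-5)*(-2)))*(-6) = 2451 - (-8*(-4 - 10 - 8 - 20))*(-6) = 2451 - (-8*(-42))*(-6) = 2451 - 336*(-6) = 2451 - 1*(-2016) = 2451 + 2016 = 4467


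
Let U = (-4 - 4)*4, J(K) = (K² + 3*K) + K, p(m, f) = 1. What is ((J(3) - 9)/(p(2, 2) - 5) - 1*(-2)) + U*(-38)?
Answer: 1215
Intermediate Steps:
J(K) = K² + 4*K
U = -32 (U = -8*4 = -32)
((J(3) - 9)/(p(2, 2) - 5) - 1*(-2)) + U*(-38) = ((3*(4 + 3) - 9)/(1 - 5) - 1*(-2)) - 32*(-38) = ((3*7 - 9)/(-4) + 2) + 1216 = ((21 - 9)*(-¼) + 2) + 1216 = (12*(-¼) + 2) + 1216 = (-3 + 2) + 1216 = -1 + 1216 = 1215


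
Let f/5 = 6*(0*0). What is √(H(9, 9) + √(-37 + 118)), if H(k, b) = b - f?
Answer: 3*√2 ≈ 4.2426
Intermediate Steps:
f = 0 (f = 5*(6*(0*0)) = 5*(6*0) = 5*0 = 0)
H(k, b) = b (H(k, b) = b - 1*0 = b + 0 = b)
√(H(9, 9) + √(-37 + 118)) = √(9 + √(-37 + 118)) = √(9 + √81) = √(9 + 9) = √18 = 3*√2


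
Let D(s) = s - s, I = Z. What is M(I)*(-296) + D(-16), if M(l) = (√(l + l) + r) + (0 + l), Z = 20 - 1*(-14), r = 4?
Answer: -11248 - 592*√17 ≈ -13689.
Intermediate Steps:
Z = 34 (Z = 20 + 14 = 34)
I = 34
M(l) = 4 + l + √2*√l (M(l) = (√(l + l) + 4) + (0 + l) = (√(2*l) + 4) + l = (√2*√l + 4) + l = (4 + √2*√l) + l = 4 + l + √2*√l)
D(s) = 0
M(I)*(-296) + D(-16) = (4 + 34 + √2*√34)*(-296) + 0 = (4 + 34 + 2*√17)*(-296) + 0 = (38 + 2*√17)*(-296) + 0 = (-11248 - 592*√17) + 0 = -11248 - 592*√17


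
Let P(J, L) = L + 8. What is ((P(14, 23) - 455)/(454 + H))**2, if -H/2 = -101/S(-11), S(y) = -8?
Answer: 2876416/2941225 ≈ 0.97797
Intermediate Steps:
P(J, L) = 8 + L
H = -101/4 (H = -(-2)*101/(-8) = -(-2)*101*(-1/8) = -(-2)*(-101)/8 = -2*101/8 = -101/4 ≈ -25.250)
((P(14, 23) - 455)/(454 + H))**2 = (((8 + 23) - 455)/(454 - 101/4))**2 = ((31 - 455)/(1715/4))**2 = (-424*4/1715)**2 = (-1696/1715)**2 = 2876416/2941225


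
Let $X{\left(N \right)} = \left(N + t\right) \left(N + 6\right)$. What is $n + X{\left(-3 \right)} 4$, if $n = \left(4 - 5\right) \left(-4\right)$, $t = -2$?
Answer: $-56$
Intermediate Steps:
$X{\left(N \right)} = \left(-2 + N\right) \left(6 + N\right)$ ($X{\left(N \right)} = \left(N - 2\right) \left(N + 6\right) = \left(-2 + N\right) \left(6 + N\right)$)
$n = 4$ ($n = \left(-1\right) \left(-4\right) = 4$)
$n + X{\left(-3 \right)} 4 = 4 + \left(-12 + \left(-3\right)^{2} + 4 \left(-3\right)\right) 4 = 4 + \left(-12 + 9 - 12\right) 4 = 4 - 60 = -56$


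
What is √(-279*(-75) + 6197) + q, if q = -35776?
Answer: -35776 + √27122 ≈ -35611.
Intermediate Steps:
√(-279*(-75) + 6197) + q = √(-279*(-75) + 6197) - 35776 = √(20925 + 6197) - 35776 = √27122 - 35776 = -35776 + √27122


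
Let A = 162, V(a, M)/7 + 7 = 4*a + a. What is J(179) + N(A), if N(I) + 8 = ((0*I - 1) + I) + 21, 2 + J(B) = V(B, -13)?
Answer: 6388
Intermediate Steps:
V(a, M) = -49 + 35*a (V(a, M) = -49 + 7*(4*a + a) = -49 + 7*(5*a) = -49 + 35*a)
J(B) = -51 + 35*B (J(B) = -2 + (-49 + 35*B) = -51 + 35*B)
N(I) = 12 + I (N(I) = -8 + (((0*I - 1) + I) + 21) = -8 + (((0 - 1) + I) + 21) = -8 + ((-1 + I) + 21) = -8 + (20 + I) = 12 + I)
J(179) + N(A) = (-51 + 35*179) + (12 + 162) = (-51 + 6265) + 174 = 6214 + 174 = 6388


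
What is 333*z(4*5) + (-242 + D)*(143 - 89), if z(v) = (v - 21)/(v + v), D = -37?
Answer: -602973/40 ≈ -15074.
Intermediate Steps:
z(v) = (-21 + v)/(2*v) (z(v) = (-21 + v)/((2*v)) = (-21 + v)*(1/(2*v)) = (-21 + v)/(2*v))
333*z(4*5) + (-242 + D)*(143 - 89) = 333*((-21 + 4*5)/(2*((4*5)))) + (-242 - 37)*(143 - 89) = 333*((½)*(-21 + 20)/20) - 279*54 = 333*((½)*(1/20)*(-1)) - 15066 = 333*(-1/40) - 15066 = -333/40 - 15066 = -602973/40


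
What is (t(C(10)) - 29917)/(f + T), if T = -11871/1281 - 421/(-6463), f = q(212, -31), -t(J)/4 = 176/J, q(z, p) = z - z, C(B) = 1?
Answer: 488467077/146788 ≈ 3327.7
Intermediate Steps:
q(z, p) = 0
t(J) = -704/J
f = 0
T = -25394324/2759701 (T = -11871*1/1281 - 421*(-1/6463) = -3957/427 + 421/6463 = -25394324/2759701 ≈ -9.2018)
(t(C(10)) - 29917)/(f + T) = (-704/1 - 29917)/(0 - 25394324/2759701) = (-704*1 - 29917)/(-25394324/2759701) = (-704 - 29917)*(-2759701/25394324) = -30621*(-2759701/25394324) = 488467077/146788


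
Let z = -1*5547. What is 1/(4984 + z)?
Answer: -1/563 ≈ -0.0017762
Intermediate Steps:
z = -5547
1/(4984 + z) = 1/(4984 - 5547) = 1/(-563) = -1/563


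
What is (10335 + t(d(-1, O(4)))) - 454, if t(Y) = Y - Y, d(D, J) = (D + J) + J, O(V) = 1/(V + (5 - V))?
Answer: 9881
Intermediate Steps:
O(V) = ⅕ (O(V) = 1/5 = ⅕)
d(D, J) = D + 2*J
t(Y) = 0
(10335 + t(d(-1, O(4)))) - 454 = (10335 + 0) - 454 = 10335 - 454 = 9881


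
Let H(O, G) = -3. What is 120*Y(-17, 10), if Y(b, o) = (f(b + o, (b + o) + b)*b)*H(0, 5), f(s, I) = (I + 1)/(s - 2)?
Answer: 15640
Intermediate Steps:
f(s, I) = (1 + I)/(-2 + s)
Y(b, o) = -3*b*(1 + o + 2*b)/(-2 + b + o) (Y(b, o) = (((1 + ((b + o) + b))/(-2 + (b + o)))*b)*(-3) = (((1 + (o + 2*b))/(-2 + b + o))*b)*(-3) = (((1 + o + 2*b)/(-2 + b + o))*b)*(-3) = (b*(1 + o + 2*b)/(-2 + b + o))*(-3) = -3*b*(1 + o + 2*b)/(-2 + b + o))
120*Y(-17, 10) = 120*(-3*(-17)*(1 + 10 + 2*(-17))/(-2 - 17 + 10)) = 120*(-3*(-17)*(1 + 10 - 34)/(-9)) = 120*(-3*(-17)*(-⅑)*(-23)) = 120*(391/3) = 15640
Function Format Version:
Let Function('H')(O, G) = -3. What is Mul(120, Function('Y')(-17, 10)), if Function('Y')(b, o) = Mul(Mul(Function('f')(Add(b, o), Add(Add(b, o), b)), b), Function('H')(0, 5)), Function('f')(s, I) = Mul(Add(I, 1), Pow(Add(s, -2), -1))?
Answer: 15640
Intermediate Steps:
Function('f')(s, I) = Mul(Pow(Add(-2, s), -1), Add(1, I)) (Function('f')(s, I) = Mul(Add(1, I), Pow(Add(-2, s), -1)) = Mul(Pow(Add(-2, s), -1), Add(1, I)))
Function('Y')(b, o) = Mul(-3, b, Pow(Add(-2, b, o), -1), Add(1, o, Mul(2, b))) (Function('Y')(b, o) = Mul(Mul(Mul(Pow(Add(-2, Add(b, o)), -1), Add(1, Add(Add(b, o), b))), b), -3) = Mul(Mul(Mul(Pow(Add(-2, b, o), -1), Add(1, Add(o, Mul(2, b)))), b), -3) = Mul(Mul(Mul(Pow(Add(-2, b, o), -1), Add(1, o, Mul(2, b))), b), -3) = Mul(Mul(b, Pow(Add(-2, b, o), -1), Add(1, o, Mul(2, b))), -3) = Mul(-3, b, Pow(Add(-2, b, o), -1), Add(1, o, Mul(2, b))))
Mul(120, Function('Y')(-17, 10)) = Mul(120, Mul(-3, -17, Pow(Add(-2, -17, 10), -1), Add(1, 10, Mul(2, -17)))) = Mul(120, Mul(-3, -17, Pow(-9, -1), Add(1, 10, -34))) = Mul(120, Mul(-3, -17, Rational(-1, 9), -23)) = Mul(120, Rational(391, 3)) = 15640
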